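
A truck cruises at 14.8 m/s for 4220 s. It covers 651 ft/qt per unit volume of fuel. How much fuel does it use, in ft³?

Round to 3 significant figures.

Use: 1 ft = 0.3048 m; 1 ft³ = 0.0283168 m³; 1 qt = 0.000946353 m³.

10.5 ft³

d = v × t = 14.8 × 4220 = 62456 m
651 ft/qt → 209673 m/m³
V = d / (distance per unit fuel) = 62456 / 209673 = 0.297873 m³
In ft³: 0.297873 / 0.0283168 = 10.5193 ft³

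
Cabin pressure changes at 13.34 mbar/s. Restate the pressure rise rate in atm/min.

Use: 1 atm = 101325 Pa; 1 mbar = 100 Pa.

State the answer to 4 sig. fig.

0.7899 atm/min

13.34 mbar/s × 100 Pa/mbar = 1334 Pa/s
1334 Pa/s ÷ 101325 Pa/atm × 60 s/min = 0.789933 atm/min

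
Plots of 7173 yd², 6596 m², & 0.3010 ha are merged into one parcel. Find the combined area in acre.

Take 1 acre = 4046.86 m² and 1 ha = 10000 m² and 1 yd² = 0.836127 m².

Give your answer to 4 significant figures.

7173 yd² × 0.836127 = 5997.54 m²
6596 m² (already m²)
0.3010 ha × 10000 = 3010 m²
Combined: 5997.54 + 6596 + 3010 = 15603.5 m²
In acre: 15603.5 / 4046.86 = 3.85571 acre

3.856 acre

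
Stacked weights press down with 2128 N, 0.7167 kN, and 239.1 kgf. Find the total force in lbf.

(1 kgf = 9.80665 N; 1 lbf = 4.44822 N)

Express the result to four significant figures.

1167 lbf

2128 N (already N)
0.7167 kN × 1000 = 716.7 N
239.1 kgf × 9.80665 = 2344.77 N
Sum: 2128 + 716.7 + 2344.77 = 5189.47 N
In lbf: 5189.47 / 4.44822 = 1166.64 lbf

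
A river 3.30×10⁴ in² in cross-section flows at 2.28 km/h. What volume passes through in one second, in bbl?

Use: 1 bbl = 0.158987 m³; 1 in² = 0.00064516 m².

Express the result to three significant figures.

2.28 km/h × (1/3.6) = 0.633333 m/s
3.30×10⁴ in² × 0.00064516 = 21.2903 m²
V = v × A × t = 0.633333 m/s × 21.2903 m² × 1 s = 13.4838 m³
13.4838 m³ ÷ (0.158987 m³/bbl) = 84.8107 bbl

84.8 bbl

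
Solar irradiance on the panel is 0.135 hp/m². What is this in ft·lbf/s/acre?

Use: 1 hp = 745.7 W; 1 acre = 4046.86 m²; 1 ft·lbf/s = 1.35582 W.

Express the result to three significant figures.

3.00×10⁵ ft·lbf/s/acre

0.135 hp/m² × 745.7 W/hp = 100.67 W/m²
100.67 W/m² ÷ 1.35582 W/ft·lbf/s × 4046.86 m²/acre = 300480 ft·lbf/s/acre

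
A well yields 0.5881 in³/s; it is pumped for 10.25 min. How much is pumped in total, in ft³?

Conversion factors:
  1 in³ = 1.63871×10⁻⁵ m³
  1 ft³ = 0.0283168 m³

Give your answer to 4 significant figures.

0.5881 in³/s → 9.63725×10⁻⁶ m³/s
10.25 min → 615 s
V = Q × t = 9.63725×10⁻⁶ × 615 = 0.00592691 m³
In ft³: 0.00592691 / 0.0283168 = 0.209307 ft³

0.2093 ft³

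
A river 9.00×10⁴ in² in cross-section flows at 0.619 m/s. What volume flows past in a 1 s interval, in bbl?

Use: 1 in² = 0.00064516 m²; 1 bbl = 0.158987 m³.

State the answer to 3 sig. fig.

226 bbl

9.00×10⁴ in² × 0.00064516 = 58.0644 m²
V = v × A × t = 0.619 m/s × 58.0644 m² × 1 s = 35.9419 m³
35.9419 m³ ÷ (0.158987 m³/bbl) = 226.068 bbl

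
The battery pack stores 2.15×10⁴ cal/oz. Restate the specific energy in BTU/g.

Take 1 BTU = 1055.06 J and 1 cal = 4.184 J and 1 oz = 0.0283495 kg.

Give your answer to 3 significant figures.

3.01 BTU/g

2.15×10⁴ cal/oz × 4.184 J/cal ÷ 0.0283495 kg/oz = 3.17311×10⁶ J/kg
3.17311×10⁶ J/kg ÷ 1055.06 J/BTU × 0.001 kg/g = 3.00752 BTU/g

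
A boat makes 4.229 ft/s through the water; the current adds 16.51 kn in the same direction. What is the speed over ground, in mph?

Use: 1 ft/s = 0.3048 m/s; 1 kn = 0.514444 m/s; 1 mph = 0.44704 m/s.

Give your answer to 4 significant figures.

21.88 mph

4.229 ft/s × 0.3048 = 1.289 m/s
16.51 kn × 0.514444 = 8.49347 m/s
Combined: 1.289 + 8.49347 = 9.78247 m/s
In mph: 9.78247 / 0.44704 = 21.8828 mph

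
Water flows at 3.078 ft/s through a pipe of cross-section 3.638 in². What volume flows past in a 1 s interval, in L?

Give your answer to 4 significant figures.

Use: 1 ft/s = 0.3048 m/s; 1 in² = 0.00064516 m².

2.202 L

3.078 ft/s × 0.3048 = 0.938174 m/s
3.638 in² × 0.00064516 = 0.00234709 m²
V = v × A × t = 0.938174 m/s × 0.00234709 m² × 1 s = 0.00220198 m³
0.00220198 m³ ÷ (0.001 m³/L) = 2.20198 L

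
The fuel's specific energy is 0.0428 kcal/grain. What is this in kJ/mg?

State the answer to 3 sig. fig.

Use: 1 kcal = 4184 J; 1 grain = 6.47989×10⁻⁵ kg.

0.0428 kcal/grain × 4184 J/kcal ÷ 6.47989×10⁻⁵ kg/grain = 2.76355×10⁶ J/kg
2.76355×10⁶ J/kg ÷ 1000 J/kJ × 10⁻⁶ kg/mg = 0.00276355 kJ/mg

0.00276 kJ/mg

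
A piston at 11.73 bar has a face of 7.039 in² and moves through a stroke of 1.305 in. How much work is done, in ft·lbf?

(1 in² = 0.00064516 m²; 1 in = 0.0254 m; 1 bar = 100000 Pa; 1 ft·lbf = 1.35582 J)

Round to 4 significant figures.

11.73 bar → 1.173×10⁶ Pa
7.039 in² → 0.00454128 m²
F = P × A = 1.173×10⁶ × 0.00454128 = 5326.92 N
1.305 in → 0.033147 m
W = F × d = 5326.92 × 0.033147 = 176.571 J
In ft·lbf: 176.571 / 1.35582 = 130.232 ft·lbf

130.2 ft·lbf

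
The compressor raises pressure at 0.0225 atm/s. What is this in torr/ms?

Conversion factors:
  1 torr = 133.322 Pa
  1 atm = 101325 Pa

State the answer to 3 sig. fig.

0.0171 torr/ms

0.0225 atm/s × 101325 Pa/atm = 2279.81 Pa/s
2279.81 Pa/s ÷ 133.322 Pa/torr × 0.001 s/ms = 0.0171 torr/ms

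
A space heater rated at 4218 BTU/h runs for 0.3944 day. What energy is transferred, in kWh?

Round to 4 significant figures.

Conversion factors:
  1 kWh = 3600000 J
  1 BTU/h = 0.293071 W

4218 BTU/h × 0.293071 → 1236.17 W
0.3944 day × 86400 → 34076.2 s
E = P × t = 1236.17 W × 34076.2 s = 4.2124×10⁷ J
4.2124×10⁷ J ÷ (3600000 J/kWh) = 11.7011 kWh

11.70 kWh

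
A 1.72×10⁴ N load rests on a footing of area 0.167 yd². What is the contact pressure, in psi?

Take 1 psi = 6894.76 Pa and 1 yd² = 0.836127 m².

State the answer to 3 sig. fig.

0.167 yd² × 0.836127 = 0.139633 m²
P = F / A = 17200 N / 0.139633 m² = 123180 Pa
123180 Pa ÷ (6894.76 Pa/psi) = 17.8657 psi

17.9 psi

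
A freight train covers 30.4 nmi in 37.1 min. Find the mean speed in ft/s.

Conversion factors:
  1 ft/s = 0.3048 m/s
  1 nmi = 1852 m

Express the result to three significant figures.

83.0 ft/s

30.4 nmi × 1852 → 56300.8 m
37.1 min × 60 → 2226 s
v = d / t = 56300.8 m / 2226 s = 25.2924 m/s
25.2924 m/s ÷ (0.3048 m/s/ft/s) = 82.9803 ft/s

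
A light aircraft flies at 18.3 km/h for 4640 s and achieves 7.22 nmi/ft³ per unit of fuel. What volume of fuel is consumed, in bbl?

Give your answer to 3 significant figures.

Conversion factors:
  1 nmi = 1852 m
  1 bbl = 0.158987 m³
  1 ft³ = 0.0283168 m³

18.3 km/h → 5.08333 m/s
d = v × t = 5.08333 × 4640 = 23586.7 m
7.22 nmi/ft³ → 472209 m/m³
V = d / (distance per unit fuel) = 23586.7 / 472209 = 0.0499497 m³
In bbl: 0.0499497 / 0.158987 = 0.314175 bbl

0.314 bbl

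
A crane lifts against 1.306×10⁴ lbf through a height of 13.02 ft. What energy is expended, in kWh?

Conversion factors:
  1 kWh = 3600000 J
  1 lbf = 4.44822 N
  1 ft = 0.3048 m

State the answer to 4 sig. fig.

0.06404 kWh

1.306×10⁴ lbf × 4.44822 → 58093.8 N
13.02 ft × 0.3048 → 3.9685 m
W = F × d = 58093.8 N × 3.9685 m = 230545 J
230545 J ÷ (3600000 J/kWh) = 0.0640403 kWh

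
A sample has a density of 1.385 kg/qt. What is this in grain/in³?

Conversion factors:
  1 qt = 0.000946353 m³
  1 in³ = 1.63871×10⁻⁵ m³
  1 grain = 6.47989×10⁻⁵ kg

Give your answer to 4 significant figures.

1.385 kg/qt ÷ 0.000946353 m³/qt = 1463.51 kg/m³
1463.51 kg/m³ ÷ 6.47989×10⁻⁵ kg/grain × 1.63871×10⁻⁵ m³/in³ = 370.109 grain/in³

370.1 grain/in³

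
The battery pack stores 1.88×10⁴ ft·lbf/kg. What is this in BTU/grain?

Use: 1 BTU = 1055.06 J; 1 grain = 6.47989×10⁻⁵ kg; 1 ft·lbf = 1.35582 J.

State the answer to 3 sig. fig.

0.00157 BTU/grain

1.88×10⁴ ft·lbf/kg × 1.35582 J/ft·lbf = 25489.4 J/kg
25489.4 J/kg ÷ 1055.06 J/BTU × 6.47989×10⁻⁵ kg/grain = 0.00156549 BTU/grain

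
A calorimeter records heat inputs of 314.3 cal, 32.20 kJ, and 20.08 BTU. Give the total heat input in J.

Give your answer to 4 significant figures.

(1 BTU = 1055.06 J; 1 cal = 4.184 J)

314.3 cal × 4.184 = 1315.03 J
32.20 kJ × 1000 = 32200 J
20.08 BTU × 1055.06 = 21185.6 J
Combined: 1315.03 + 32200 + 21185.6 = 54700.6 J

5.470×10⁴ J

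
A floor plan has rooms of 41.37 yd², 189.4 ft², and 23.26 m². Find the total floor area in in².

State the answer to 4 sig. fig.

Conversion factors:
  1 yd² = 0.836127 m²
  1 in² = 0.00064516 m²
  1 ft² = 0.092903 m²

41.37 yd² × 0.836127 → 34.5906 m²
189.4 ft² × 0.092903 → 17.5958 m²
23.26 m² (already m²)
Sum: 34.5906 + 17.5958 + 23.26 = 75.4464 m²
In in²: 75.4464 / 0.00064516 = 116942 in²

1.169×10⁵ in²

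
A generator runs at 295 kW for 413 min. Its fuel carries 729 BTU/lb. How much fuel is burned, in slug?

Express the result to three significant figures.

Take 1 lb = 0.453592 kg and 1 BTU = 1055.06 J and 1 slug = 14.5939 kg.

295 kW → 295000 W
413 min → 24780 s
E = P × t = 295000 × 24780 = 7.3101×10⁹ J
729 BTU/lb → 1.69566×10⁶ J/kg
m = E / e_s = 7.3101×10⁹ / 1.69566×10⁶ = 4311.06 kg
In slug: 4311.06 / 14.5939 = 295.402 slug

295 slug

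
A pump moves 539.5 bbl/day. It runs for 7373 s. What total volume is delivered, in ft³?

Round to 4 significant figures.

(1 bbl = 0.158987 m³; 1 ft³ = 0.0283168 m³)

258.5 ft³

539.5 bbl/day → 9.92749×10⁻⁴ m³/s
V = Q × t = 9.92749×10⁻⁴ × 7373 = 7.31954 m³
In ft³: 7.31954 / 0.0283168 = 258.488 ft³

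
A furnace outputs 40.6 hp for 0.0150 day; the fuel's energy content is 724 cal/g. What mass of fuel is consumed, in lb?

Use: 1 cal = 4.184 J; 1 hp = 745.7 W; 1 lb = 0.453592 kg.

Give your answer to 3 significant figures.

28.6 lb

40.6 hp → 30275.4 W
0.0150 day → 1296 s
E = P × t = 30275.4 × 1296 = 3.92369×10⁷ J
724 cal/g → 3.02922×10⁶ J/kg
m = E / e_s = 3.92369×10⁷ / 3.02922×10⁶ = 12.9528 kg
In lb: 12.9528 / 0.453592 = 28.5561 lb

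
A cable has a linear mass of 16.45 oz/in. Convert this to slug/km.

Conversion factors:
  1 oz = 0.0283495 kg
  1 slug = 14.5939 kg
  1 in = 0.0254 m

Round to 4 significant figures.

1258 slug/km

16.45 oz/in × 0.0283495 kg/oz ÷ 0.0254 m/in = 18.3602 kg/m
18.3602 kg/m ÷ 14.5939 kg/slug × 1000 m/km = 1258.07 slug/km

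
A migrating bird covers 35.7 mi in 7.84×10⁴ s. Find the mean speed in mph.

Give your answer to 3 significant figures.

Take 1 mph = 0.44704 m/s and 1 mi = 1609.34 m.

35.7 mi × 1609.34 → 57453.4 m
v = d / t = 57453.4 m / 78400 s = 0.732824 m/s
0.732824 m/s ÷ (0.44704 m/s/mph) = 1.63928 mph

1.64 mph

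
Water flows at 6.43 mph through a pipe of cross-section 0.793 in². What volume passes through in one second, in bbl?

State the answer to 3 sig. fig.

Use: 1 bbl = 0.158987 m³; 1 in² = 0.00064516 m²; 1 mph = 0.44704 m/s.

0.00925 bbl

6.43 mph × 0.44704 = 2.87447 m/s
0.793 in² × 0.00064516 = 5.11612×10⁻⁴ m²
V = v × A × t = 2.87447 m/s × 5.11612×10⁻⁴ m² × 1 s = 0.00147061 m³
0.00147061 m³ ÷ (0.158987 m³/bbl) = 0.00924988 bbl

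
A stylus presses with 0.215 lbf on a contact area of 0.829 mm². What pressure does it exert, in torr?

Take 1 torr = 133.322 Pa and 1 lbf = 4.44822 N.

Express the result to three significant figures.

0.215 lbf × 4.44822 → 0.956367 N
0.829 mm² × 10⁻⁶ → 8.29×10⁻⁷ m²
P = F / A = 0.956367 N / 8.29×10⁻⁷ m² = 1.15364×10⁶ Pa
1.15364×10⁶ Pa ÷ (133.322 Pa/torr) = 8653.04 torr

8650 torr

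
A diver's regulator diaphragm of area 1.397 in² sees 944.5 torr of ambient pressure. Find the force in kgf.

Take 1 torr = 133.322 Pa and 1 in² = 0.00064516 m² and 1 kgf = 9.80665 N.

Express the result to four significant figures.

944.5 torr × 133.322 → 125923 Pa
1.397 in² × 0.00064516 → 9.01289×10⁻⁴ m²
F = P × A = 125923 Pa × 9.01289×10⁻⁴ m² = 113.493 N
113.493 N ÷ (9.80665 N/kgf) = 11.5731 kgf

11.57 kgf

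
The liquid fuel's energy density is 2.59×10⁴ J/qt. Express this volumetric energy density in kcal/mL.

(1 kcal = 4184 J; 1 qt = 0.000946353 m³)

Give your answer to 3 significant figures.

2.59×10⁴ J/qt ÷ 0.000946353 m³/qt = 2.73682×10⁷ J/m³
2.73682×10⁷ J/m³ ÷ 4184 J/kcal × 10⁻⁶ m³/mL = 0.00654116 kcal/mL

0.00654 kcal/mL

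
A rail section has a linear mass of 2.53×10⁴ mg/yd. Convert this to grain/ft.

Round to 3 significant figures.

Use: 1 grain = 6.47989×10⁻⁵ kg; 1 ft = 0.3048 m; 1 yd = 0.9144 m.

130 grain/ft

2.53×10⁴ mg/yd × 10⁻⁶ kg/mg ÷ 0.9144 m/yd = 0.0276684 kg/m
0.0276684 kg/m ÷ 6.47989×10⁻⁵ kg/grain × 0.3048 m/ft = 130.146 grain/ft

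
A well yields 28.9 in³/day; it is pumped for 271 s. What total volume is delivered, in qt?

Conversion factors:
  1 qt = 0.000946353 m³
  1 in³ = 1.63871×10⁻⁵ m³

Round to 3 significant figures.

0.00157 qt

28.9 in³/day → 5.48133×10⁻⁹ m³/s
V = Q × t = 5.48133×10⁻⁹ × 271 = 1.48544×10⁻⁶ m³
In qt: 1.48544×10⁻⁶ / 0.000946353 = 0.00156965 qt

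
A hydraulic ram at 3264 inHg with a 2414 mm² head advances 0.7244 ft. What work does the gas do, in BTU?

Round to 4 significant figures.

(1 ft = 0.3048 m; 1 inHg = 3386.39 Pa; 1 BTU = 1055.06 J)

3264 inHg → 1.10532×10⁷ Pa
2414 mm² → 0.002414 m²
F = P × A = 1.10532×10⁷ × 0.002414 = 26682.4 N
0.7244 ft → 0.220797 m
W = F × d = 26682.4 × 0.220797 = 5891.39 J
In BTU: 5891.39 / 1055.06 = 5.58394 BTU

5.584 BTU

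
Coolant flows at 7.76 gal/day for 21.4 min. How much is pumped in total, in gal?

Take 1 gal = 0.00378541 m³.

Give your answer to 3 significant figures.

7.76 gal/day → 3.39986×10⁻⁷ m³/s
21.4 min → 1284 s
V = Q × t = 3.39986×10⁻⁷ × 1284 = 4.36542×10⁻⁴ m³
In gal: 4.36542×10⁻⁴ / 0.00378541 = 0.115322 gal

0.115 gal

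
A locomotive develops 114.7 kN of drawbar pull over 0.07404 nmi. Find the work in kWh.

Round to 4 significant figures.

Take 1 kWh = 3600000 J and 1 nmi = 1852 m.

4.369 kWh

114.7 kN × 1000 → 114700 N
0.07404 nmi × 1852 → 137.122 m
W = F × d = 114700 N × 137.122 m = 1.57279×10⁷ J
1.57279×10⁷ J ÷ (3600000 J/kWh) = 4.36886 kWh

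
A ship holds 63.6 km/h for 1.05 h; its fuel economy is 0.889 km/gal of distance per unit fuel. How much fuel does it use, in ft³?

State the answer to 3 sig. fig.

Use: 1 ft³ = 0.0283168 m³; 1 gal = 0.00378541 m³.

63.6 km/h → 17.6667 m/s
1.05 h → 3780 s
d = v × t = 17.6667 × 3780 = 66780.1 m
0.889 km/gal → 234849 m/m³
V = d / (distance per unit fuel) = 66780.1 / 234849 = 0.284353 m³
In ft³: 0.284353 / 0.0283168 = 10.0418 ft³

10.0 ft³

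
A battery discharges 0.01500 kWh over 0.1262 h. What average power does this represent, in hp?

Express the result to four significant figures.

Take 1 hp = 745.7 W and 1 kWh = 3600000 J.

0.1594 hp

0.01500 kWh × 3600000 = 54000 J
0.1262 h × 3600 = 454.32 s
P = E / t = 54000 J / 454.32 s = 118.859 W
118.859 W ÷ (745.7 W/hp) = 0.159393 hp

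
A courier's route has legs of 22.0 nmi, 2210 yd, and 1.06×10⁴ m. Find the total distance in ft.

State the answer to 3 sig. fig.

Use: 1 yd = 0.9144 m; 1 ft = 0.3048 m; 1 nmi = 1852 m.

22.0 nmi × 1852 = 40744 m
2210 yd × 0.9144 = 2020.82 m
1.06×10⁴ m (already m)
Sum: 40744 + 2020.82 + 10600 = 53364.8 m
In ft: 53364.8 / 0.3048 = 175081 ft

1.75×10⁵ ft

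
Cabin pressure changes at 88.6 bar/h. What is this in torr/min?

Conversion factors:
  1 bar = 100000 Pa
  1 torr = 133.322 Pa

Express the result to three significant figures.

88.6 bar/h × 100000 Pa/bar ÷ 3600 s/h = 2461.11 Pa/s
2461.11 Pa/s ÷ 133.322 Pa/torr × 60 s/min = 1107.59 torr/min

1110 torr/min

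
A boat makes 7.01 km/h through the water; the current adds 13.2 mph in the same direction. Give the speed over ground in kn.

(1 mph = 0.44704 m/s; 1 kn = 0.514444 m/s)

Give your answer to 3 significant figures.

15.3 kn

7.01 km/h × (1/3.6) = 1.94722 m/s
13.2 mph × 0.44704 = 5.90093 m/s
Combined: 1.94722 + 5.90093 = 7.84815 m/s
In kn: 7.84815 / 0.514444 = 15.2556 kn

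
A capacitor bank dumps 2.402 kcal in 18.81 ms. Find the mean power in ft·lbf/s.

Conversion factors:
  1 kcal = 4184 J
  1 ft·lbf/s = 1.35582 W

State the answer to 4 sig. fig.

2.402 kcal × 4184 = 10050 J
18.81 ms × 0.001 = 0.01881 s
P = E / t = 10050 J / 0.01881 s = 534290 W
534290 W ÷ (1.35582 W/ft·lbf/s) = 394071 ft·lbf/s

3.941×10⁵ ft·lbf/s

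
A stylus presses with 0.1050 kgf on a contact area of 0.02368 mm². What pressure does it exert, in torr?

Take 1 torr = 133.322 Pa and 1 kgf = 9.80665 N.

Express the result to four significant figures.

0.1050 kgf × 9.80665 = 1.0297 N
0.02368 mm² × 10⁻⁶ = 2.368×10⁻⁸ m²
P = F / A = 1.0297 N / 2.368×10⁻⁸ m² = 4.3484×10⁷ Pa
4.3484×10⁷ Pa ÷ (133.322 Pa/torr) = 326158 torr

3.262×10⁵ torr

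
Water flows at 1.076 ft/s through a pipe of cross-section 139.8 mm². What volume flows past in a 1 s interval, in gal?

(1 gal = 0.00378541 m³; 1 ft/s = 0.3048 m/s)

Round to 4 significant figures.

0.01211 gal

1.076 ft/s × 0.3048 → 0.327965 m/s
139.8 mm² × 10⁻⁶ → 1.398×10⁻⁴ m²
V = v × A × t = 0.327965 m/s × 1.398×10⁻⁴ m² × 1 s = 4.58495×10⁻⁵ m³
4.58495×10⁻⁵ m³ ÷ (0.00378541 m³/gal) = 0.0121122 gal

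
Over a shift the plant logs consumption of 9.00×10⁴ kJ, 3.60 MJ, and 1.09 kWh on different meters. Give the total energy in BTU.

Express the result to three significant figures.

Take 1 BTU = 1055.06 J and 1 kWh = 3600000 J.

9.24×10⁴ BTU

9.00×10⁴ kJ × 1000 = 9×10⁷ J
3.60 MJ × 1000000 = 3.6×10⁶ J
1.09 kWh × 3600000 = 3.924×10⁶ J
Total: 9×10⁷ + 3.6×10⁶ + 3.924×10⁶ = 9.7524×10⁷ J
In BTU: 9.7524×10⁷ / 1055.06 = 92434.6 BTU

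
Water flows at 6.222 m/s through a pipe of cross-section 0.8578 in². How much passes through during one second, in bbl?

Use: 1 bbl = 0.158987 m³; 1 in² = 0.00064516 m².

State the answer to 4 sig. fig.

0.8578 in² × 0.00064516 = 5.53418×10⁻⁴ m²
V = v × A × t = 6.222 m/s × 5.53418×10⁻⁴ m² × 1 s = 0.00344337 m³
0.00344337 m³ ÷ (0.158987 m³/bbl) = 0.0216582 bbl

0.02166 bbl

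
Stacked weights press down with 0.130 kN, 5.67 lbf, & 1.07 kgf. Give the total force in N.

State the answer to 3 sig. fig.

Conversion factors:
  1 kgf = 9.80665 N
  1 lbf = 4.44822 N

166 N

0.130 kN × 1000 → 130 N
5.67 lbf × 4.44822 → 25.2214 N
1.07 kgf × 9.80665 → 10.4931 N
Sum: 130 + 25.2214 + 10.4931 = 165.714 N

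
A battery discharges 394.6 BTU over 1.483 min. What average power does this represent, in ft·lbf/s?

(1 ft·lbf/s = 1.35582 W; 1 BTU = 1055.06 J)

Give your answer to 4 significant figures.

3451 ft·lbf/s

394.6 BTU × 1055.06 → 416327 J
1.483 min × 60 → 88.98 s
P = E / t = 416327 J / 88.98 s = 4678.88 W
4678.88 W ÷ (1.35582 W/ft·lbf/s) = 3450.96 ft·lbf/s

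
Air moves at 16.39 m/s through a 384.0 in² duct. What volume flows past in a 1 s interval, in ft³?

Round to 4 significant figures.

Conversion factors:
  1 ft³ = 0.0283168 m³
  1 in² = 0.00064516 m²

143.4 ft³

384.0 in² × 0.00064516 = 0.247741 m²
V = v × A × t = 16.39 m/s × 0.247741 m² × 1 s = 4.06047 m³
4.06047 m³ ÷ (0.0283168 m³/ft³) = 143.394 ft³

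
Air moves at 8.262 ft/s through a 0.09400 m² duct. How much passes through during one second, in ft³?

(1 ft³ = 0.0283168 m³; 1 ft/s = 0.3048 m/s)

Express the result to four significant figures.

8.360 ft³

8.262 ft/s × 0.3048 = 2.51826 m/s
V = v × A × t = 2.51826 m/s × 0.094 m² × 1 s = 0.236716 m³
0.236716 m³ ÷ (0.0283168 m³/ft³) = 8.35956 ft³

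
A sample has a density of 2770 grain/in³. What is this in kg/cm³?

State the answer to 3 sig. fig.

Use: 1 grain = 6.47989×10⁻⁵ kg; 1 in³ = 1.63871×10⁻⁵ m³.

0.0110 kg/cm³

2770 grain/in³ × 6.47989×10⁻⁵ kg/grain ÷ 1.63871×10⁻⁵ m³/in³ = 10953.3 kg/m³
10953.3 kg/m³ × 10⁻⁶ m³/cm³ = 0.0109533 kg/cm³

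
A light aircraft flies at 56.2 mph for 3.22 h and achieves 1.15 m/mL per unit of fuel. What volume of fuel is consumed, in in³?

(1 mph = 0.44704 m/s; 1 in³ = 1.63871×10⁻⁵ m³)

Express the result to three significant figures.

1.55×10⁴ in³

56.2 mph → 25.1236 m/s
3.22 h → 11592 s
d = v × t = 25.1236 × 11592 = 291233 m
1.15 m/mL → 1.15×10⁶ m/m³
V = d / (distance per unit fuel) = 291233 / 1.15×10⁶ = 0.253246 m³
In in³: 0.253246 / 1.63871×10⁻⁵ = 15454 in³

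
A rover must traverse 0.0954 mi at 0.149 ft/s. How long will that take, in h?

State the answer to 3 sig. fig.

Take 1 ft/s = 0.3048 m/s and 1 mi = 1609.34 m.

0.939 h

0.0954 mi × 1609.34 → 153.531 m
0.149 ft/s × 0.3048 → 0.0454152 m/s
t = d / v = 153.531 m / 0.0454152 m/s = 3380.61 s
3380.61 s ÷ (3600 s/h) = 0.939058 h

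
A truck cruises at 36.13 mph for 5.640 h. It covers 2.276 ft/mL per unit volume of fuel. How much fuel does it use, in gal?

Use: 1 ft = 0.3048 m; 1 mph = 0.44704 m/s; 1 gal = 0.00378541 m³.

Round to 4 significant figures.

124.9 gal

36.13 mph → 16.1516 m/s
5.640 h → 20304 s
d = v × t = 16.1516 × 20304 = 327942 m
2.276 ft/mL → 693725 m/m³
V = d / (distance per unit fuel) = 327942 / 693725 = 0.472726 m³
In gal: 0.472726 / 0.00378541 = 124.881 gal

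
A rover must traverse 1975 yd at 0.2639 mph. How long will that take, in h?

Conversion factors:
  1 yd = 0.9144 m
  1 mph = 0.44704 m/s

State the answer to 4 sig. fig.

4.252 h

1975 yd × 0.9144 → 1805.94 m
0.2639 mph × 0.44704 → 0.117974 m/s
t = d / v = 1805.94 m / 0.117974 m/s = 15307.9 s
15307.9 s ÷ (3600 s/h) = 4.25219 h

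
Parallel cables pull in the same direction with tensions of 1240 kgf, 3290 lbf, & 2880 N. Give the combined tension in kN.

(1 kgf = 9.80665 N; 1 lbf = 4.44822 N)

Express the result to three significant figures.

29.7 kN

1240 kgf × 9.80665 = 12160.2 N
3290 lbf × 4.44822 = 14634.6 N
2880 N (already N)
Combined: 12160.2 + 14634.6 + 2880 = 29674.8 N
In kN: 29674.8 / 1000 = 29.6748 kN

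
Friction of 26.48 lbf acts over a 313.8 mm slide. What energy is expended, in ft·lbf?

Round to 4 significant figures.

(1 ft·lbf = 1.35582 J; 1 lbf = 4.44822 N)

27.26 ft·lbf

26.48 lbf × 4.44822 = 117.789 N
313.8 mm × 0.001 = 0.3138 m
W = F × d = 117.789 N × 0.3138 m = 36.9622 J
36.9622 J ÷ (1.35582 J/ft·lbf) = 27.2619 ft·lbf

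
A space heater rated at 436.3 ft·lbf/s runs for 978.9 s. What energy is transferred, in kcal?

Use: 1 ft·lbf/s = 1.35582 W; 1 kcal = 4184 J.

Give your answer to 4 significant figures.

138.4 kcal

436.3 ft·lbf/s × 1.35582 → 591.544 W
E = P × t = 591.544 W × 978.9 s = 579062 J
579062 J ÷ (4184 J/kcal) = 138.399 kcal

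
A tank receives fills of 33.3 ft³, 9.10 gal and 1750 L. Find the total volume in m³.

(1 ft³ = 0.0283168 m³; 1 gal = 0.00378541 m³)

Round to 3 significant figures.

33.3 ft³ × 0.0283168 = 0.942949 m³
9.10 gal × 0.00378541 = 0.0344472 m³
1750 L × 0.001 = 1.75 m³
Combined: 0.942949 + 0.0344472 + 1.75 = 2.7274 m³

2.73 m³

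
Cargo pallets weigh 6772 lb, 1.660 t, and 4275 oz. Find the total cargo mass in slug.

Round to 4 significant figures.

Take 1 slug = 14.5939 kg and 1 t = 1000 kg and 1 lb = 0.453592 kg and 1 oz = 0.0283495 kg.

6772 lb × 0.453592 = 3071.73 kg
1.660 t × 1000 = 1660 kg
4275 oz × 0.0283495 = 121.194 kg
Sum: 3071.73 + 1660 + 121.194 = 4852.92 kg
In slug: 4852.92 / 14.5939 = 332.531 slug

332.5 slug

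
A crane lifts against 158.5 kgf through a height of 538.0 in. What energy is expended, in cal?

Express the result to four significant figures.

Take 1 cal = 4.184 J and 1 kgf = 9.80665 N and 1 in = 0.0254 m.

5077 cal

158.5 kgf × 9.80665 = 1554.35 N
538.0 in × 0.0254 = 13.6652 m
W = F × d = 1554.35 N × 13.6652 m = 21240.5 J
21240.5 J ÷ (4.184 J/cal) = 5076.6 cal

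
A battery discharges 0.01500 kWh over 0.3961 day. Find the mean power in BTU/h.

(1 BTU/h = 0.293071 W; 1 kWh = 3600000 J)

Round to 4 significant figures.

5.384 BTU/h

0.01500 kWh × 3600000 = 54000 J
0.3961 day × 86400 = 34223 s
P = E / t = 54000 J / 34223 s = 1.57789 W
1.57789 W ÷ (0.293071 W/BTU/h) = 5.38399 BTU/h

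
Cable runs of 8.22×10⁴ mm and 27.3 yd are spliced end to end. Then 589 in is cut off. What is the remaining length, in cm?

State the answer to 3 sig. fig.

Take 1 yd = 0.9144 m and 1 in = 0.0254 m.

8.22×10⁴ mm × 0.001 = 82.2 m
27.3 yd × 0.9144 = 24.9631 m
589 in × 0.0254 = 14.9606 m
Result: 82.2 + 24.9631 − 14.9606 = 92.2025 m
In cm: 92.2025 / 0.01 = 9220.25 cm

9220 cm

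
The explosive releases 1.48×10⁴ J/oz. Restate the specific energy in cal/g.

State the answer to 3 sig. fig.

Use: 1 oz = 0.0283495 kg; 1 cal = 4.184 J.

1.48×10⁴ J/oz ÷ 0.0283495 kg/oz = 522055 J/kg
522055 J/kg ÷ 4.184 J/cal × 0.001 kg/g = 124.774 cal/g

125 cal/g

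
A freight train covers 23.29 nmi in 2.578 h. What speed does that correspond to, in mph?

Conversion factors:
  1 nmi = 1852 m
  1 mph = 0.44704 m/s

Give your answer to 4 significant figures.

23.29 nmi × 1852 → 43133.1 m
2.578 h × 3600 → 9280.8 s
v = d / t = 43133.1 m / 9280.8 s = 4.64756 m/s
4.64756 m/s ÷ (0.44704 m/s/mph) = 10.3963 mph

10.40 mph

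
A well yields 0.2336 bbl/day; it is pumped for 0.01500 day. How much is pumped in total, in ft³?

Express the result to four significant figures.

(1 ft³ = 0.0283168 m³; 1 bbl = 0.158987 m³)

0.01967 ft³

0.2336 bbl/day → 4.29854×10⁻⁷ m³/s
0.01500 day → 1296 s
V = Q × t = 4.29854×10⁻⁷ × 1296 = 5.57091×10⁻⁴ m³
In ft³: 5.57091×10⁻⁴ / 0.0283168 = 0.0196735 ft³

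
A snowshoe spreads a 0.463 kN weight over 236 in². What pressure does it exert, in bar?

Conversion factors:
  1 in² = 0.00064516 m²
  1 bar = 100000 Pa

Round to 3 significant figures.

0.0304 bar

0.463 kN × 1000 = 463 N
236 in² × 0.00064516 = 0.152258 m²
P = F / A = 463 N / 0.152258 m² = 3040.89 Pa
3040.89 Pa ÷ (100000 Pa/bar) = 0.0304089 bar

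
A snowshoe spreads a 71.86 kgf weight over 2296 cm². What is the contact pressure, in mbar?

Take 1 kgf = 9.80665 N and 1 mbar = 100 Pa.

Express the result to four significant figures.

30.69 mbar

71.86 kgf × 9.80665 = 704.706 N
2296 cm² × 0.0001 = 0.2296 m²
P = F / A = 704.706 N / 0.2296 m² = 3069.28 Pa
3069.28 Pa ÷ (100 Pa/mbar) = 30.6928 mbar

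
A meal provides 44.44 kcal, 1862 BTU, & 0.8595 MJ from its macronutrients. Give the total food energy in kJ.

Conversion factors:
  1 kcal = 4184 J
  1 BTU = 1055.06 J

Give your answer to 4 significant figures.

3010 kJ

44.44 kcal × 4184 = 185937 J
1862 BTU × 1055.06 = 1.96452×10⁶ J
0.8595 MJ × 1000000 = 859500 J
Total: 185937 + 1.96452×10⁶ + 859500 = 3.00996×10⁶ J
In kJ: 3.00996×10⁶ / 1000 = 3009.96 kJ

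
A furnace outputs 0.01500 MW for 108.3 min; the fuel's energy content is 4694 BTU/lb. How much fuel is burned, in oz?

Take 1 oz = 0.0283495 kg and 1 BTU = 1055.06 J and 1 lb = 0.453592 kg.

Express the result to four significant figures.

314.9 oz

0.01500 MW → 15000 W
108.3 min → 6498 s
E = P × t = 15000 × 6498 = 9.747×10⁷ J
4694 BTU/lb → 1.09183×10⁷ J/kg
m = E / e_s = 9.747×10⁷ / 1.09183×10⁷ = 8.92721 kg
In oz: 8.92721 / 0.0283495 = 314.898 oz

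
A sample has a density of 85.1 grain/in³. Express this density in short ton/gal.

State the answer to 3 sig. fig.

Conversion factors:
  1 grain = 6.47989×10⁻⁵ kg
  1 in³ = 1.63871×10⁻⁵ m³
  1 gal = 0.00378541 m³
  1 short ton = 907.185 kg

85.1 grain/in³ × 6.47989×10⁻⁵ kg/grain ÷ 1.63871×10⁻⁵ m³/in³ = 336.508 kg/m³
336.508 kg/m³ ÷ 907.185 kg/short ton × 0.00378541 m³/gal = 0.00140415 short ton/gal

0.00140 short ton/gal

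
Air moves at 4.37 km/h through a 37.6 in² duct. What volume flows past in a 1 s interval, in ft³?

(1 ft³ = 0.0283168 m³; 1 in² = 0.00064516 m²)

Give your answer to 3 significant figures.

1.04 ft³

4.37 km/h × (1/3.6) = 1.21389 m/s
37.6 in² × 0.00064516 = 0.024258 m²
V = v × A × t = 1.21389 m/s × 0.024258 m² × 1 s = 0.0294465 m³
0.0294465 m³ ÷ (0.0283168 m³/ft³) = 1.0399 ft³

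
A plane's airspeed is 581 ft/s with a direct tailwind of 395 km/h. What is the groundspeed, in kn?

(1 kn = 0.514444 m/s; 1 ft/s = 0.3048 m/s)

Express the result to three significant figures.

581 ft/s × 0.3048 = 177.089 m/s
395 km/h × (1/3.6) = 109.722 m/s
Sum: 177.089 + 109.722 = 286.811 m/s
In kn: 286.811 / 0.514444 = 557.516 kn

558 kn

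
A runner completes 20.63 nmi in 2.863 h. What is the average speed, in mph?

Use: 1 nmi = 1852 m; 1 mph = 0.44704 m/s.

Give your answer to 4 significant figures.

8.292 mph

20.63 nmi × 1852 → 38206.8 m
2.863 h × 3600 → 10306.8 s
v = d / t = 38206.8 m / 10306.8 s = 3.70695 m/s
3.70695 m/s ÷ (0.44704 m/s/mph) = 8.29221 mph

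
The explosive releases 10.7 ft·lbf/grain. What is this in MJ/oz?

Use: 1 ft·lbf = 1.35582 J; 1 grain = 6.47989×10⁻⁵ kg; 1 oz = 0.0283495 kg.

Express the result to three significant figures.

10.7 ft·lbf/grain × 1.35582 J/ft·lbf ÷ 6.47989×10⁻⁵ kg/grain = 223881 J/kg
223881 J/kg ÷ 1000000 J/MJ × 0.0283495 kg/oz = 0.00634691 MJ/oz

0.00635 MJ/oz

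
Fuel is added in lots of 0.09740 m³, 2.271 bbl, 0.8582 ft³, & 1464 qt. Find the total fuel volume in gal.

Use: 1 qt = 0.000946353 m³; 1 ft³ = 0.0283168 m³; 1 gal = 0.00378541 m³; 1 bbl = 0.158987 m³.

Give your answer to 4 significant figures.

0.09740 m³ (already m³)
2.271 bbl × 0.158987 = 0.361059 m³
0.8582 ft³ × 0.0283168 = 0.0243015 m³
1464 qt × 0.000946353 = 1.38546 m³
Total: 0.0974 + 0.361059 + 0.0243015 + 1.38546 = 1.86822 m³
In gal: 1.86822 / 0.00378541 = 493.532 gal

493.5 gal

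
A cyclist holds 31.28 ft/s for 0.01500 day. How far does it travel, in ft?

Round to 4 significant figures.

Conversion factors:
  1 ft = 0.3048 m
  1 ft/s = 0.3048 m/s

31.28 ft/s × 0.3048 → 9.53414 m/s
0.01500 day × 86400 → 1296 s
d = v × t = 9.53414 m/s × 1296 s = 12356.2 m
12356.2 m ÷ (0.3048 m/ft) = 40538.7 ft

4.054×10⁴ ft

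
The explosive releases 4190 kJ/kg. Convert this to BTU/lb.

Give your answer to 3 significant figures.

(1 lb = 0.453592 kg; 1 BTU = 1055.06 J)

1800 BTU/lb

4190 kJ/kg × 1000 J/kJ = 4.19×10⁶ J/kg
4.19×10⁶ J/kg ÷ 1055.06 J/BTU × 0.453592 kg/lb = 1801.37 BTU/lb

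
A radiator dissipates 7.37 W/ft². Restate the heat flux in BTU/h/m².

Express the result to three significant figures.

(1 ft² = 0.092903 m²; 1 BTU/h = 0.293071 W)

7.37 W/ft² ÷ 0.092903 m²/ft² = 79.3301 W/m²
79.3301 W/m² ÷ 0.293071 W/BTU/h = 270.686 BTU/h/m²

271 BTU/h/m²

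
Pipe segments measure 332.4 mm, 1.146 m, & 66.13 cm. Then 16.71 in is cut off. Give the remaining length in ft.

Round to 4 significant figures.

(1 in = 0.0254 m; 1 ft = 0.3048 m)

332.4 mm × 0.001 = 0.3324 m
1.146 m (already m)
66.13 cm × 0.01 = 0.6613 m
16.71 in × 0.0254 = 0.424434 m
Net: 0.3324 + 1.146 + 0.6613 − 0.424434 = 1.71527 m
In ft: 1.71527 / 0.3048 = 5.62753 ft

5.628 ft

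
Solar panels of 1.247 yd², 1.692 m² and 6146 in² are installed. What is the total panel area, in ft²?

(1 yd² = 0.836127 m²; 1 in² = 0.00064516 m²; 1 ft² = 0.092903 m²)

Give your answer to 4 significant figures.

1.247 yd² × 0.836127 = 1.04265 m²
1.692 m² (already m²)
6146 in² × 0.00064516 = 3.96515 m²
Combined: 1.04265 + 1.692 + 3.96515 = 6.6998 m²
In ft²: 6.6998 / 0.092903 = 72.1161 ft²

72.12 ft²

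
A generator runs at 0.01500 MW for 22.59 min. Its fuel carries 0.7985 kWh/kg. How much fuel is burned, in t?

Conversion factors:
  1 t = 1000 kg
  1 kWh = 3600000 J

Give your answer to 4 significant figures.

0.01500 MW → 15000 W
22.59 min → 1355.4 s
E = P × t = 15000 × 1355.4 = 2.0331×10⁷ J
0.7985 kWh/kg → 2.8746×10⁶ J/kg
m = E / e_s = 2.0331×10⁷ / 2.8746×10⁶ = 7.07264 kg
In t: 7.07264 / 1000 = 0.00707264 t

0.007073 t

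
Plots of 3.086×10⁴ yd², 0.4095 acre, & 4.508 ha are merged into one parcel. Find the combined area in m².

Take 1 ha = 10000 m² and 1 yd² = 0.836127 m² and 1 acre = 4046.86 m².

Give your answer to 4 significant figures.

3.086×10⁴ yd² × 0.836127 → 25802.9 m²
0.4095 acre × 4046.86 → 1657.19 m²
4.508 ha × 10000 → 45080 m²
Total: 25802.9 + 1657.19 + 45080 = 72540.1 m²

7.254×10⁴ m²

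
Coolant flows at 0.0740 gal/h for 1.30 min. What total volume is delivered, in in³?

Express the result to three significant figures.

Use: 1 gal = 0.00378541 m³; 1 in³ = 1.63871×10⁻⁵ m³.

0.0740 gal/h → 7.78112×10⁻⁸ m³/s
1.30 min → 78 s
V = Q × t = 7.78112×10⁻⁸ × 78 = 6.06927×10⁻⁶ m³
In in³: 6.06927×10⁻⁶ / 1.63871×10⁻⁵ = 0.370369 in³

0.370 in³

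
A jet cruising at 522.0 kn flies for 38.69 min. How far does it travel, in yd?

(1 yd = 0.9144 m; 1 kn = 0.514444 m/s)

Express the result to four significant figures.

522.0 kn × 0.514444 → 268.54 m/s
38.69 min × 60 → 2321.4 s
d = v × t = 268.54 m/s × 2321.4 s = 623389 m
623389 m ÷ (0.9144 m/yd) = 681747 yd

6.817×10⁵ yd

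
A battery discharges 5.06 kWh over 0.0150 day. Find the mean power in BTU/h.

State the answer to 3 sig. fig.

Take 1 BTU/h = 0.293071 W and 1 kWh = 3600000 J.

4.80×10⁴ BTU/h

5.06 kWh × 3600000 → 1.8216×10⁷ J
0.0150 day × 86400 → 1296 s
P = E / t = 1.8216×10⁷ J / 1296 s = 14055.6 W
14055.6 W ÷ (0.293071 W/BTU/h) = 47959.7 BTU/h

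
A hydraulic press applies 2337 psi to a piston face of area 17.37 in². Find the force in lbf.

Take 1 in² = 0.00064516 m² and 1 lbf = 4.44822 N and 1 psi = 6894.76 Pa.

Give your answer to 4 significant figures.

4.059×10⁴ lbf

2337 psi × 6894.76 = 1.61131×10⁷ Pa
17.37 in² × 0.00064516 = 0.0112064 m²
F = P × A = 1.61131×10⁷ Pa × 0.0112064 m² = 180570 N
180570 N ÷ (4.44822 N/lbf) = 40593.8 lbf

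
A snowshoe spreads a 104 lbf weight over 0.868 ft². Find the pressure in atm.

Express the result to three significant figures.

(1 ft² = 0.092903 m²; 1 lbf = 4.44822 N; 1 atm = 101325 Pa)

0.0566 atm

104 lbf × 4.44822 → 462.615 N
0.868 ft² × 0.092903 → 0.0806398 m²
P = F / A = 462.615 N / 0.0806398 m² = 5736.81 Pa
5736.81 Pa ÷ (101325 Pa/atm) = 0.0566179 atm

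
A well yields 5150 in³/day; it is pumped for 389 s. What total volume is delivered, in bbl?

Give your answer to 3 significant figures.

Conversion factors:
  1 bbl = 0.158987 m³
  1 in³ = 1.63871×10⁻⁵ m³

5150 in³/day → 9.76777×10⁻⁷ m³/s
V = Q × t = 9.76777×10⁻⁷ × 389 = 3.79966×10⁻⁴ m³
In bbl: 3.79966×10⁻⁴ / 0.158987 = 0.00238992 bbl

0.00239 bbl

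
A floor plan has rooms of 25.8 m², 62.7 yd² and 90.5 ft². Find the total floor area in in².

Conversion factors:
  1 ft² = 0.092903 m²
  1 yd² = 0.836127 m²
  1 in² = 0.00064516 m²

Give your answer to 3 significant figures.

1.34×10⁵ in²

25.8 m² (already m²)
62.7 yd² × 0.836127 = 52.4252 m²
90.5 ft² × 0.092903 = 8.40772 m²
Combined: 25.8 + 52.4252 + 8.40772 = 86.6329 m²
In in²: 86.6329 / 0.00064516 = 134281 in²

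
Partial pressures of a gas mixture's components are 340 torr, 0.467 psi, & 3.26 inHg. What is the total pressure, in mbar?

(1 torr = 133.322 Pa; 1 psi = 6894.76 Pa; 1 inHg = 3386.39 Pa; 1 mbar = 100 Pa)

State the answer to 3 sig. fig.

340 torr × 133.322 → 45329.5 Pa
0.467 psi × 6894.76 → 3219.85 Pa
3.26 inHg × 3386.39 → 11039.6 Pa
Combined: 45329.5 + 3219.85 + 11039.6 = 59589 Pa
In mbar: 59589 / 100 = 595.89 mbar

596 mbar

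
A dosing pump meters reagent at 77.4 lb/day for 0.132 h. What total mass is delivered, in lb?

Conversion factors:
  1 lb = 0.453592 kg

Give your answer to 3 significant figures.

0.426 lb

77.4 lb/day → 4.06343×10⁻⁴ kg/s
0.132 h → 475.2 s
m = ṁ × t = 4.06343×10⁻⁴ × 475.2 = 0.193094 kg
In lb: 0.193094 / 0.453592 = 0.4257 lb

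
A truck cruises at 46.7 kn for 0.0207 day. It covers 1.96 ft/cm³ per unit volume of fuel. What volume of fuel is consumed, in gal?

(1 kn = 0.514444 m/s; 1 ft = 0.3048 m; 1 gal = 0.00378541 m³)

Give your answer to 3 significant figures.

19.0 gal

46.7 kn → 24.0245 m/s
0.0207 day → 1788.48 s
d = v × t = 24.0245 × 1788.48 = 42967.3 m
1.96 ft/cm³ → 597408 m/m³
V = d / (distance per unit fuel) = 42967.3 / 597408 = 0.0719229 m³
In gal: 0.0719229 / 0.00378541 = 19 gal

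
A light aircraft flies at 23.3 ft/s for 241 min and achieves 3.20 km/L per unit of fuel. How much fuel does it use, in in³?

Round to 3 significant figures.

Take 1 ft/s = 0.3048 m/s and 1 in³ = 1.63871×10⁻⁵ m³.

1960 in³

23.3 ft/s → 7.10184 m/s
241 min → 14460 s
d = v × t = 7.10184 × 14460 = 102693 m
3.20 km/L → 3.2×10⁶ m/m³
V = d / (distance per unit fuel) = 102693 / 3.2×10⁶ = 0.0320916 m³
In in³: 0.0320916 / 1.63871×10⁻⁵ = 1958.35 in³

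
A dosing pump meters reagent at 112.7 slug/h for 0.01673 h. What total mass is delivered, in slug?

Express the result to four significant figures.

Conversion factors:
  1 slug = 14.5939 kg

1.885 slug

112.7 slug/h → 0.45687 kg/s
0.01673 h → 60.228 s
m = ṁ × t = 0.45687 × 60.228 = 27.5164 kg
In slug: 27.5164 / 14.5939 = 1.88547 slug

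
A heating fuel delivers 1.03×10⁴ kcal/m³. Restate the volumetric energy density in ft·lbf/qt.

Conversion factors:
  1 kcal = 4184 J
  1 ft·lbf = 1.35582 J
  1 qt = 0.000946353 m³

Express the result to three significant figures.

1.03×10⁴ kcal/m³ × 4184 J/kcal = 4.30952×10⁷ J/m³
4.30952×10⁷ J/m³ ÷ 1.35582 J/ft·lbf × 0.000946353 m³/qt = 30080.2 ft·lbf/qt

3.01×10⁴ ft·lbf/qt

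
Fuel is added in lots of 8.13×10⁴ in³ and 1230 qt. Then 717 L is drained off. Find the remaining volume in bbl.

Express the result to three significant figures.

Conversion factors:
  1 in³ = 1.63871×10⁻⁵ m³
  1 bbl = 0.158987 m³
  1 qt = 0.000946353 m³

8.13×10⁴ in³ × 1.63871×10⁻⁵ = 1.33227 m³
1230 qt × 0.000946353 = 1.16401 m³
717 L × 0.001 = 0.717 m³
Result: 1.33227 + 1.16401 − 0.717 = 1.77928 m³
In bbl: 1.77928 / 0.158987 = 11.1914 bbl

11.2 bbl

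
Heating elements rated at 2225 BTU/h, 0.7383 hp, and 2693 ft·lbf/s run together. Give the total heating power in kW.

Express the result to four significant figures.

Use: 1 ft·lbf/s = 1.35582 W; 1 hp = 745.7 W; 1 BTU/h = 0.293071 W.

2225 BTU/h × 0.293071 = 652.083 W
0.7383 hp × 745.7 = 550.55 W
2693 ft·lbf/s × 1.35582 = 3651.22 W
Total: 652.083 + 550.55 + 3651.22 = 4853.85 W
In kW: 4853.85 / 1000 = 4.85385 kW

4.854 kW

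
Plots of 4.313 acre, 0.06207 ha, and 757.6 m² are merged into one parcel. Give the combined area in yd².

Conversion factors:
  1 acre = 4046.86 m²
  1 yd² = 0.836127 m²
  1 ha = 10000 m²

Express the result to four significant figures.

2.252×10⁴ yd²

4.313 acre × 4046.86 → 17454.1 m²
0.06207 ha × 10000 → 620.7 m²
757.6 m² (already m²)
Total: 17454.1 + 620.7 + 757.6 = 18832.4 m²
In yd²: 18832.4 / 0.836127 = 22523.4 yd²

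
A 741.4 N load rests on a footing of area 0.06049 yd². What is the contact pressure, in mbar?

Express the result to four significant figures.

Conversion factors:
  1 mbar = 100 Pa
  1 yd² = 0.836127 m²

146.6 mbar

0.06049 yd² × 0.836127 = 0.0505773 m²
P = F / A = 741.4 N / 0.0505773 m² = 14658.8 Pa
14658.8 Pa ÷ (100 Pa/mbar) = 146.588 mbar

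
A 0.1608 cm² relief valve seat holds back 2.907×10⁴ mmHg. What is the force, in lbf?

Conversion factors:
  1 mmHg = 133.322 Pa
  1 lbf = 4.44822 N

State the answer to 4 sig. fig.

2.907×10⁴ mmHg × 133.322 → 3.87567×10⁶ Pa
0.1608 cm² × 0.0001 → 1.608×10⁻⁵ m²
F = P × A = 3.87567×10⁶ Pa × 1.608×10⁻⁵ m² = 62.3208 N
62.3208 N ÷ (4.44822 N/lbf) = 14.0103 lbf

14.01 lbf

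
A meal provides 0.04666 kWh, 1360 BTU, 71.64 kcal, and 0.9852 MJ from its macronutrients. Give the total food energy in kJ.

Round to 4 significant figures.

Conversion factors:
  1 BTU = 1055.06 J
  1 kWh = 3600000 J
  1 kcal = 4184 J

0.04666 kWh × 3600000 = 167976 J
1360 BTU × 1055.06 = 1.43488×10⁶ J
71.64 kcal × 4184 = 299742 J
0.9852 MJ × 1000000 = 985200 J
Combined: 167976 + 1.43488×10⁶ + 299742 + 985200 = 2.8878×10⁶ J
In kJ: 2.8878×10⁶ / 1000 = 2887.8 kJ

2888 kJ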